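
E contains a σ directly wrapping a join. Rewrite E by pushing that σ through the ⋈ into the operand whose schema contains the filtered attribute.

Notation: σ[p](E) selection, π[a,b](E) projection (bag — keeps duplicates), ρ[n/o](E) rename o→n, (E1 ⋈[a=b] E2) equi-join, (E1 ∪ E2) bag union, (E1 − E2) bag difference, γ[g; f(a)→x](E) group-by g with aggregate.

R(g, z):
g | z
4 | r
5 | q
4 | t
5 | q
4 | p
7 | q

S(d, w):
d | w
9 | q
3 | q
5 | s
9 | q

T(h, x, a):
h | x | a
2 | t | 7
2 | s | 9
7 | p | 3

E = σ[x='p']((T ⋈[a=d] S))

σ filters on x, owned by the left side.
E' = (σ[x='p'](T) ⋈[a=d] S)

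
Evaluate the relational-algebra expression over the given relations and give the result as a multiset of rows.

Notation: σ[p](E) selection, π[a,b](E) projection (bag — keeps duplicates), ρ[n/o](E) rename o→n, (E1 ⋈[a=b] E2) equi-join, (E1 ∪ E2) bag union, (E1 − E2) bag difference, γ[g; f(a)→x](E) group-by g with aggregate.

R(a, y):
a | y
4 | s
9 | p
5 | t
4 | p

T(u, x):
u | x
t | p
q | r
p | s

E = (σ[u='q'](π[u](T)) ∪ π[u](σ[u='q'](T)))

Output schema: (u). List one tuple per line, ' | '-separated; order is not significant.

Stepwise |·|:
  T → 3
  π[u](T) → 3
  σ[u='q'](π[u](T)) → 1
  T → 3
  σ[u='q'](T) → 1
  π[u](σ[u='q'](T)) → 1
  (σ[u='q'](π[u](T)) ∪ π[u](σ[u='q'](T))) → 2

== RESULT ==
u
q
q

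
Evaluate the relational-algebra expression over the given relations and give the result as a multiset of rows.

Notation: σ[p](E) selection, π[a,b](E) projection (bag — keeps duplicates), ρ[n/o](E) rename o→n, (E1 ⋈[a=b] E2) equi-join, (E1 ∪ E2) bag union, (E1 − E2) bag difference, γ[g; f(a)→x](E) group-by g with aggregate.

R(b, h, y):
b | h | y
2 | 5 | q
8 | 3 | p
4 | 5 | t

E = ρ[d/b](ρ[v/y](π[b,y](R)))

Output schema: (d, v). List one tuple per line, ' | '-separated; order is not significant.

Per-node cardinality:
  R → 3
  π[b,y](R) → 3
  ρ[v/y](π[b,y](R)) → 3
  ρ[d/b](ρ[v/y](π[b,y](R))) → 3

== RESULT ==
d | v
2 | q
4 | t
8 | p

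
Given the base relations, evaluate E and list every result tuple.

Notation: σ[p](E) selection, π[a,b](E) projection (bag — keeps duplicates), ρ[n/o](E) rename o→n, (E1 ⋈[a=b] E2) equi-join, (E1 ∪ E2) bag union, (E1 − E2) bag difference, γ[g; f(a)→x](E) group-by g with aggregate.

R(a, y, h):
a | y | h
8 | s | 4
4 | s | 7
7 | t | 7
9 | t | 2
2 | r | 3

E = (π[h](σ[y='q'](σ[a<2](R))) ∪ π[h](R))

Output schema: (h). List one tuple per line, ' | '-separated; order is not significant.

Subexpression sizes:
  R → 5
  σ[a<2](R) → 0
  σ[y='q'](σ[a<2](R)) → 0
  π[h](σ[y='q'](σ[a<2](R))) → 0
  R → 5
  π[h](R) → 5
  (π[h](σ[y='q'](σ[a<2](R))) ∪ π[h](R)) → 5

== RESULT ==
h
2
3
4
7
7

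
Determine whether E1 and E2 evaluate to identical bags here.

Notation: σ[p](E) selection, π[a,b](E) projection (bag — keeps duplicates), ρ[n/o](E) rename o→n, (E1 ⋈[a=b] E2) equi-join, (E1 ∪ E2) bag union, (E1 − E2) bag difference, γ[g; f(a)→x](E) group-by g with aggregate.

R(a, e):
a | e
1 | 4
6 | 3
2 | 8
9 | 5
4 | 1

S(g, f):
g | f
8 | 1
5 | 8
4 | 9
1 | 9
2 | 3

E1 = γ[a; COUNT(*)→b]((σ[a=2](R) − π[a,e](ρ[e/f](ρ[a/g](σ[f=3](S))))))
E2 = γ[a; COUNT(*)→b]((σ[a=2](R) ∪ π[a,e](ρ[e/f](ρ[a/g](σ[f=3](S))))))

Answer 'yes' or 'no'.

E1 stepwise |·|:
  R → 5
  σ[a=2](R) → 1
  S → 5
  σ[f=3](S) → 1
  ρ[a/g](σ[f=3](S)) → 1
  ρ[e/f](ρ[a/g](σ[f=3](S))) → 1
  π[a,e](ρ[e/f](ρ[a/g](σ[f=3](S)))) → 1
  (σ[a=2](R) − π[a,e](ρ[e/f](ρ[a/g](σ[f=3](S))))) → 1
  γ[a; COUNT(*)→b]((σ[a=2](R) − π[a,e](ρ[e/f](ρ[a/g](σ[f=3](S)))))) → 1
E2 stepwise |·|:
  R → 5
  σ[a=2](R) → 1
  S → 5
  σ[f=3](S) → 1
  ρ[a/g](σ[f=3](S)) → 1
  ρ[e/f](ρ[a/g](σ[f=3](S))) → 1
  π[a,e](ρ[e/f](ρ[a/g](σ[f=3](S)))) → 1
  (σ[a=2](R) ∪ π[a,e](ρ[e/f](ρ[a/g](σ[f=3](S))))) → 2
  γ[a; COUNT(*)→b]((σ[a=2](R) ∪ π[a,e](ρ[e/f](ρ[a/g](σ[f=3](S)))))) → 1

E1 result:
a | b
2 | 1
E2 result:
a | b
2 | 2
Witness: (2, 1) appears 1× in E1 but 0× in E2.

no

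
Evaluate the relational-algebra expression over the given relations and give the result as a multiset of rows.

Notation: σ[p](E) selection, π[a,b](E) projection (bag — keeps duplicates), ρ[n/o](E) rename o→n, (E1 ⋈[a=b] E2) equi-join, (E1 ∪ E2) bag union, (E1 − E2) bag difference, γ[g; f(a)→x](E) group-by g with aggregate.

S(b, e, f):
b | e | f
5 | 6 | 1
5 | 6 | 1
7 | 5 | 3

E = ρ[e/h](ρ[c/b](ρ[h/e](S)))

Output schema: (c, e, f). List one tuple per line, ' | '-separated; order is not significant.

Row counts bottom-up:
  S → 3
  ρ[h/e](S) → 3
  ρ[c/b](ρ[h/e](S)) → 3
  ρ[e/h](ρ[c/b](ρ[h/e](S))) → 3

== RESULT ==
c | e | f
5 | 6 | 1
5 | 6 | 1
7 | 5 | 3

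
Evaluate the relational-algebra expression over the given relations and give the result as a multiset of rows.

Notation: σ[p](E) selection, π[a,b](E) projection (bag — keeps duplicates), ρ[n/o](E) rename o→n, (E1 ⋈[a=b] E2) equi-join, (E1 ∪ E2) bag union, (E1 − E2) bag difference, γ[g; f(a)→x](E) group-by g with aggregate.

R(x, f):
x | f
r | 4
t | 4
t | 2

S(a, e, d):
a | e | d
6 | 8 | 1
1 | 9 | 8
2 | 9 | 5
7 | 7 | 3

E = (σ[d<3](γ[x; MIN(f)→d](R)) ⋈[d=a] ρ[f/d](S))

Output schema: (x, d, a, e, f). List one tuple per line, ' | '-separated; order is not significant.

Stepwise |·|:
  R → 3
  γ[x; MIN(f)→d](R) → 2
  σ[d<3](γ[x; MIN(f)→d](R)) → 1
  S → 4
  ρ[f/d](S) → 4
  (σ[d<3](γ[x; MIN(f)→d](R)) ⋈[d=a] ρ[f/d](S)) → 1

== RESULT ==
x | d | a | e | f
t | 2 | 2 | 9 | 5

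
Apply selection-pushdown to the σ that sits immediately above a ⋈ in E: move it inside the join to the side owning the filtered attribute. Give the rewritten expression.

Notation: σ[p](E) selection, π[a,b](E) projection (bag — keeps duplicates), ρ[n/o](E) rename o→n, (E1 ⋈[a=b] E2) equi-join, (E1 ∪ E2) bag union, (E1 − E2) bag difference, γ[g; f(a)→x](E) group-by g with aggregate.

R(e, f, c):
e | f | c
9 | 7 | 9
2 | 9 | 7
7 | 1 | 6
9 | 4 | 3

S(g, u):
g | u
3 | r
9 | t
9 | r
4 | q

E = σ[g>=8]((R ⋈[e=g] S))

σ filters on g, owned by the right side.
E' = (R ⋈[e=g] σ[g>=8](S))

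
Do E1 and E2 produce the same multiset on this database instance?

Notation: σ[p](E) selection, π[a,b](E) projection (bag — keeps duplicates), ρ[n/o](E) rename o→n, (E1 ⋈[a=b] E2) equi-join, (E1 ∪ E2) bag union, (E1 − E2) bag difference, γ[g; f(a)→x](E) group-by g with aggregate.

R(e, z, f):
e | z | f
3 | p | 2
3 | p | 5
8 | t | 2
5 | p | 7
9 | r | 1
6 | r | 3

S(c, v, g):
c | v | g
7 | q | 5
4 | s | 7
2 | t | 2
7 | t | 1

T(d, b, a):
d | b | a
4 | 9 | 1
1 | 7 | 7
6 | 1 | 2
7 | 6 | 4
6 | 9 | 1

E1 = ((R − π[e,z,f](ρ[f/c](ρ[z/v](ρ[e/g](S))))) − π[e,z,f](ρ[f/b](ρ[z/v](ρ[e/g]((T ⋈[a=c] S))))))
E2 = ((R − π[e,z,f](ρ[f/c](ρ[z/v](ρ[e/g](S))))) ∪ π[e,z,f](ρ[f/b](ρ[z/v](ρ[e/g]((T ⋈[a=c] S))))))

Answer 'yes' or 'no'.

E1 subexpression sizes:
  R → 6
  S → 4
  ρ[e/g](S) → 4
  ρ[z/v](ρ[e/g](S)) → 4
  ρ[f/c](ρ[z/v](ρ[e/g](S))) → 4
  π[e,z,f](ρ[f/c](ρ[z/v](ρ[e/g](S)))) → 4
  (R − π[e,z,f](ρ[f/c](ρ[z/v](ρ[e/g](S))))) → 6
  T → 5
  S → 4
  (T ⋈[a=c] S) → 4
  ρ[e/g]((T ⋈[a=c] S)) → 4
  ρ[z/v](ρ[e/g]((T ⋈[a=c] S))) → 4
  ρ[f/b](ρ[z/v](ρ[e/g]((T ⋈[a=c] S)))) → 4
  π[e,z,f](ρ[f/b](ρ[z/v](ρ[e/g]((T ⋈[a=c] S))))) → 4
  ((R − π[e,z,f](ρ[f/c](ρ[z/v](ρ[e/g](S))))) − π[e,z,f](ρ[f/b](ρ[z/v](ρ[e/g]((T ⋈[a=c] S)))))) → 6
E2 subexpression sizes:
  R → 6
  S → 4
  ρ[e/g](S) → 4
  ρ[z/v](ρ[e/g](S)) → 4
  ρ[f/c](ρ[z/v](ρ[e/g](S))) → 4
  π[e,z,f](ρ[f/c](ρ[z/v](ρ[e/g](S)))) → 4
  (R − π[e,z,f](ρ[f/c](ρ[z/v](ρ[e/g](S))))) → 6
  T → 5
  S → 4
  (T ⋈[a=c] S) → 4
  ρ[e/g]((T ⋈[a=c] S)) → 4
  ρ[z/v](ρ[e/g]((T ⋈[a=c] S))) → 4
  ρ[f/b](ρ[z/v](ρ[e/g]((T ⋈[a=c] S)))) → 4
  π[e,z,f](ρ[f/b](ρ[z/v](ρ[e/g]((T ⋈[a=c] S))))) → 4
  ((R − π[e,z,f](ρ[f/c](ρ[z/v](ρ[e/g](S))))) ∪ π[e,z,f](ρ[f/b](ρ[z/v](ρ[e/g]((T ⋈[a=c] S)))))) → 10

E1 result:
e | z | f
3 | p | 2
3 | p | 5
5 | p | 7
6 | r | 3
8 | t | 2
9 | r | 1
E2 result:
e | z | f
1 | t | 7
2 | t | 1
3 | p | 2
3 | p | 5
5 | p | 7
5 | q | 7
6 | r | 3
7 | s | 6
8 | t | 2
9 | r | 1
Witness: (2, 't', 1) appears 0× in E1 but 1× in E2.

no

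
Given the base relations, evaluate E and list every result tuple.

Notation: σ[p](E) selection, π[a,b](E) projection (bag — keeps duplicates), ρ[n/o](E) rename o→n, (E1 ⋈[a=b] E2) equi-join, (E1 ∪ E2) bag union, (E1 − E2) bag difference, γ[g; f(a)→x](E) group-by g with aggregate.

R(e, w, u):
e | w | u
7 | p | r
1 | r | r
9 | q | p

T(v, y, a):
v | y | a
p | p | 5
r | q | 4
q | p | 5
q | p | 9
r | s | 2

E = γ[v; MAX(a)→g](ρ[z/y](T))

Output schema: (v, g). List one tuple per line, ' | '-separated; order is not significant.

Per-node cardinality:
  T → 5
  ρ[z/y](T) → 5
  γ[v; MAX(a)→g](ρ[z/y](T)) → 3

== RESULT ==
v | g
p | 5
q | 9
r | 4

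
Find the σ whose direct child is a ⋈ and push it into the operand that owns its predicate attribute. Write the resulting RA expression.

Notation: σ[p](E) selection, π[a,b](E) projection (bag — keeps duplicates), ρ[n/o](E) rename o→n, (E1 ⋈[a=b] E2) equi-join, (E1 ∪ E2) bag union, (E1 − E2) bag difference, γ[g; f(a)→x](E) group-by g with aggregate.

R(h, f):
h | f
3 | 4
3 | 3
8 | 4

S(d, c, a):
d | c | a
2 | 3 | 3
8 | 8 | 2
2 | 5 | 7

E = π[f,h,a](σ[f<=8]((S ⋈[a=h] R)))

σ filters on f, owned by the right side.
E' = π[f,h,a]((S ⋈[a=h] σ[f<=8](R)))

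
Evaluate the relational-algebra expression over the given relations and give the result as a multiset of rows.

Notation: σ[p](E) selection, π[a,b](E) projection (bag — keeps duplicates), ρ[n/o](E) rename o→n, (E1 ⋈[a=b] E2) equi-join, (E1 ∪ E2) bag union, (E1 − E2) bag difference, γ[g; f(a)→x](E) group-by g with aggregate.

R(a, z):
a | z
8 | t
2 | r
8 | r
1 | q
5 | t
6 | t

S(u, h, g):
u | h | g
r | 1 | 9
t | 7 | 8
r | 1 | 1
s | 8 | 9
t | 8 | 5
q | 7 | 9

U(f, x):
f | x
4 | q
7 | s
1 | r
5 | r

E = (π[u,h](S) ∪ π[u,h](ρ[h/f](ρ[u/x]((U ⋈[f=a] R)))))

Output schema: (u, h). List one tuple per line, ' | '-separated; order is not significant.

Stepwise |·|:
  S → 6
  π[u,h](S) → 6
  U → 4
  R → 6
  (U ⋈[f=a] R) → 2
  ρ[u/x]((U ⋈[f=a] R)) → 2
  ρ[h/f](ρ[u/x]((U ⋈[f=a] R))) → 2
  π[u,h](ρ[h/f](ρ[u/x]((U ⋈[f=a] R)))) → 2
  (π[u,h](S) ∪ π[u,h](ρ[h/f](ρ[u/x]((U ⋈[f=a] R))))) → 8

== RESULT ==
u | h
q | 7
r | 1
r | 1
r | 1
r | 5
s | 8
t | 7
t | 8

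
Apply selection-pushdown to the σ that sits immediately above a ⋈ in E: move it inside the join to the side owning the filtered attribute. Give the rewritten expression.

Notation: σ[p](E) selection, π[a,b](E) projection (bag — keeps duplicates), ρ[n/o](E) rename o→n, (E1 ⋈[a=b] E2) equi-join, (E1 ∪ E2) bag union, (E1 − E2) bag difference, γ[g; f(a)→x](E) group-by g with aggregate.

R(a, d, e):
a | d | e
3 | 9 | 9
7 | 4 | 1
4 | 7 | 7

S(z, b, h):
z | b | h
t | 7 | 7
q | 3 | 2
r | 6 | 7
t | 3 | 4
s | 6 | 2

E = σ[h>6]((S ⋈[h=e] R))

σ filters on h, owned by the left side.
E' = (σ[h>6](S) ⋈[h=e] R)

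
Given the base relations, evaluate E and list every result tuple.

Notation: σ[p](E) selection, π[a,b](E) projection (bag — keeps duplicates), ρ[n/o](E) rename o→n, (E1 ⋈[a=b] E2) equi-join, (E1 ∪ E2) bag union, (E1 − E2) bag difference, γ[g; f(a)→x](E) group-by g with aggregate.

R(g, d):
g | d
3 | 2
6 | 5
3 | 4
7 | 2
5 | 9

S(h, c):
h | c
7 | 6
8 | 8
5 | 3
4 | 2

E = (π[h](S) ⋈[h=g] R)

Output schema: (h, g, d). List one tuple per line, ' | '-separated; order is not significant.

Stepwise |·|:
  S → 4
  π[h](S) → 4
  R → 5
  (π[h](S) ⋈[h=g] R) → 2

== RESULT ==
h | g | d
5 | 5 | 9
7 | 7 | 2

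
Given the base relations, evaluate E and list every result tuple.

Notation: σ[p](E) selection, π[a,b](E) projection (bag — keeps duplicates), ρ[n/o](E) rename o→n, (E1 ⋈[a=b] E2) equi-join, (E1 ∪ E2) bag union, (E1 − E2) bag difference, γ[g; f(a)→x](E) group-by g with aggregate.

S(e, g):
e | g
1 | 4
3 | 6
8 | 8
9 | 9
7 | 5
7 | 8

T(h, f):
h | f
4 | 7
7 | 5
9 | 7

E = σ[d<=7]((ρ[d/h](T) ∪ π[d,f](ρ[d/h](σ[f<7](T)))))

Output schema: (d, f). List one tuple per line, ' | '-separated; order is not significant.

Subexpression sizes:
  T → 3
  ρ[d/h](T) → 3
  T → 3
  σ[f<7](T) → 1
  ρ[d/h](σ[f<7](T)) → 1
  π[d,f](ρ[d/h](σ[f<7](T))) → 1
  (ρ[d/h](T) ∪ π[d,f](ρ[d/h](σ[f<7](T)))) → 4
  σ[d<=7]((ρ[d/h](T) ∪ π[d,f](ρ[d/h](σ[f<7](T))))) → 3

== RESULT ==
d | f
4 | 7
7 | 5
7 | 5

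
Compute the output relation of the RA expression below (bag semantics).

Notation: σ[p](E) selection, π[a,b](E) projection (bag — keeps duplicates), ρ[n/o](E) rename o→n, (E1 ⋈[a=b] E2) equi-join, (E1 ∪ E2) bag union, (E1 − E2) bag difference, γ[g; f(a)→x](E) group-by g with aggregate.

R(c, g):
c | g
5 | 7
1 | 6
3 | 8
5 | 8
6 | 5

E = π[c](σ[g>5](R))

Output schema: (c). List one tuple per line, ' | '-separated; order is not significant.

Stepwise |·|:
  R → 5
  σ[g>5](R) → 4
  π[c](σ[g>5](R)) → 4

== RESULT ==
c
1
3
5
5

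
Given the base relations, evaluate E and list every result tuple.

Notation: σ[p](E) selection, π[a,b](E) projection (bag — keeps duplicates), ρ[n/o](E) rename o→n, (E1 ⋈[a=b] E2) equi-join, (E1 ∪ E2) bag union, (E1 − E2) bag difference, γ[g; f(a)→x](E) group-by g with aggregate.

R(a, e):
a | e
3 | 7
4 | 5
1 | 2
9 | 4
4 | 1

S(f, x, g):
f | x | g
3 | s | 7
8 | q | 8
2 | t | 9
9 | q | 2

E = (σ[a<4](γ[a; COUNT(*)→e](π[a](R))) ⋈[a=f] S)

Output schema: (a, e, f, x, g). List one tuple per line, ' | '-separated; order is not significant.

Subexpression sizes:
  R → 5
  π[a](R) → 5
  γ[a; COUNT(*)→e](π[a](R)) → 4
  σ[a<4](γ[a; COUNT(*)→e](π[a](R))) → 2
  S → 4
  (σ[a<4](γ[a; COUNT(*)→e](π[a](R))) ⋈[a=f] S) → 1

== RESULT ==
a | e | f | x | g
3 | 1 | 3 | s | 7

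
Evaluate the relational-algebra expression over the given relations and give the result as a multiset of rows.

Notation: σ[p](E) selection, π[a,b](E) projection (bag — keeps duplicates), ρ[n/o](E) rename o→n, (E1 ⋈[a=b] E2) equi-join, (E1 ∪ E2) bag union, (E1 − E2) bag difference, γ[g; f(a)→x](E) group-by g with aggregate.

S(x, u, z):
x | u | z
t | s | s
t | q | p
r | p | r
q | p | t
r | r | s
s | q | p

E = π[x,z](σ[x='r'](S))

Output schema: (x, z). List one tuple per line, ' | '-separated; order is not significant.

Per-node cardinality:
  S → 6
  σ[x='r'](S) → 2
  π[x,z](σ[x='r'](S)) → 2

== RESULT ==
x | z
r | r
r | s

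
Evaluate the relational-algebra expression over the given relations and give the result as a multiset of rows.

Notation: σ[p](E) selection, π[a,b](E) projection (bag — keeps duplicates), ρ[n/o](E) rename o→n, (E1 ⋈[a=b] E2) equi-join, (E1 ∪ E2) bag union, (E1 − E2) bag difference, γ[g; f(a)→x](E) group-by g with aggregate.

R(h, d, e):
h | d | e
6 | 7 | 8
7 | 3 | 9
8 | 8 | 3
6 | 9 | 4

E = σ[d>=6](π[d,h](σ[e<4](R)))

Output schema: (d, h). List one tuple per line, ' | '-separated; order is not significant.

Per-node cardinality:
  R → 4
  σ[e<4](R) → 1
  π[d,h](σ[e<4](R)) → 1
  σ[d>=6](π[d,h](σ[e<4](R))) → 1

== RESULT ==
d | h
8 | 8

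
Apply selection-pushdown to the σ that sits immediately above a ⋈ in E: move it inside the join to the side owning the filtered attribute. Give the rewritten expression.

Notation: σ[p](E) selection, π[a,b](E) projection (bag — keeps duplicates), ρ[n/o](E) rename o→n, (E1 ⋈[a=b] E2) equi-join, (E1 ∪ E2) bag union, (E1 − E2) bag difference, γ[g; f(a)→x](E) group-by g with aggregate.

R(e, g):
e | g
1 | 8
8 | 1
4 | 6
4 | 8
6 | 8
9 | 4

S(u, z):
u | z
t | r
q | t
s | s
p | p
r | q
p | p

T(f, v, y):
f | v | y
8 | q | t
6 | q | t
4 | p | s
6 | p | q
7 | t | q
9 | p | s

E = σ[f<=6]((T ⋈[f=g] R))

σ filters on f, owned by the left side.
E' = (σ[f<=6](T) ⋈[f=g] R)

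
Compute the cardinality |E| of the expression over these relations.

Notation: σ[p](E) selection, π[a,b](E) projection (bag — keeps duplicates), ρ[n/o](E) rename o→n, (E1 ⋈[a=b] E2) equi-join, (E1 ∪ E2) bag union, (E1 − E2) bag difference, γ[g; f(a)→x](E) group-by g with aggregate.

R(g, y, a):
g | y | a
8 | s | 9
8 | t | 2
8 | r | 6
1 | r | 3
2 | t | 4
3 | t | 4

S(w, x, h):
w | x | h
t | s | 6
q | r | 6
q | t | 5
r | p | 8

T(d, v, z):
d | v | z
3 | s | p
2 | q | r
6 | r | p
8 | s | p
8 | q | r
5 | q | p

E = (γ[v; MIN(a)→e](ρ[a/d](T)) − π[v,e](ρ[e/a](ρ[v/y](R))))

Subexpression sizes:
  T → 6
  ρ[a/d](T) → 6
  γ[v; MIN(a)→e](ρ[a/d](T)) → 3
  R → 6
  ρ[v/y](R) → 6
  ρ[e/a](ρ[v/y](R)) → 6
  π[v,e](ρ[e/a](ρ[v/y](R))) → 6
  (γ[v; MIN(a)→e](ρ[a/d](T)) − π[v,e](ρ[e/a](ρ[v/y](R)))) → 2

|E| = 2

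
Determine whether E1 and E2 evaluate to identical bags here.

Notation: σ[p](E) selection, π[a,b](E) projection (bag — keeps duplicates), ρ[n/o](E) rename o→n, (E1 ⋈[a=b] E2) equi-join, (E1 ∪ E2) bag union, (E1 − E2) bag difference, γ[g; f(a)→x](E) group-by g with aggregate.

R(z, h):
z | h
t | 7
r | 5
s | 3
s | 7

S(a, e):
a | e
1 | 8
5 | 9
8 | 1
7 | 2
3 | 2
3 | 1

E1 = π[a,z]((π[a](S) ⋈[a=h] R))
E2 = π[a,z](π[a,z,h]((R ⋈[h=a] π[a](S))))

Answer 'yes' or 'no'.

E1 per-node cardinality:
  S → 6
  π[a](S) → 6
  R → 4
  (π[a](S) ⋈[a=h] R) → 5
  π[a,z]((π[a](S) ⋈[a=h] R)) → 5
E2 per-node cardinality:
  R → 4
  S → 6
  π[a](S) → 6
  (R ⋈[h=a] π[a](S)) → 5
  π[a,z,h]((R ⋈[h=a] π[a](S))) → 5
  π[a,z](π[a,z,h]((R ⋈[h=a] π[a](S)))) → 5

E1 and E2 produce the same multiset:
a | z
3 | s
3 | s
5 | r
7 | s
7 | t

yes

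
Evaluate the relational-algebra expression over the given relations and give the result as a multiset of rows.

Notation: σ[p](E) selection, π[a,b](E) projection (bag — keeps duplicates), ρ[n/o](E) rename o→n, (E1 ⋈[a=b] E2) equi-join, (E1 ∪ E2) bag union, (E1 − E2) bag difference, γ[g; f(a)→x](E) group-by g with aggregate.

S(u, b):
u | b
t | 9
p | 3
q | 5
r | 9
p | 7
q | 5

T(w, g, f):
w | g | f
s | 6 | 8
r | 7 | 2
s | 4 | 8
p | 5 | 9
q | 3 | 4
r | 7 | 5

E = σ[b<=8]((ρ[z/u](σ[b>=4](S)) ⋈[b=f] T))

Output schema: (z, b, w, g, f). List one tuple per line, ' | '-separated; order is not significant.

Row counts bottom-up:
  S → 6
  σ[b>=4](S) → 5
  ρ[z/u](σ[b>=4](S)) → 5
  T → 6
  (ρ[z/u](σ[b>=4](S)) ⋈[b=f] T) → 4
  σ[b<=8]((ρ[z/u](σ[b>=4](S)) ⋈[b=f] T)) → 2

== RESULT ==
z | b | w | g | f
q | 5 | r | 7 | 5
q | 5 | r | 7 | 5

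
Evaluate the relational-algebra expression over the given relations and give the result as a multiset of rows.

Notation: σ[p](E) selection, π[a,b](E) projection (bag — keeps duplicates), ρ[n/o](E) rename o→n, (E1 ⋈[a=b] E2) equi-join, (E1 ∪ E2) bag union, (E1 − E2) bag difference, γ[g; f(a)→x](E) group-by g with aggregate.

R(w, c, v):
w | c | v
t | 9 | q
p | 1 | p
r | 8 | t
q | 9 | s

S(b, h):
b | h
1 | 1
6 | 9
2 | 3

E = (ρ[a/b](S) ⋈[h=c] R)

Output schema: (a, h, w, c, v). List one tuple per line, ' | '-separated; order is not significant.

Stepwise |·|:
  S → 3
  ρ[a/b](S) → 3
  R → 4
  (ρ[a/b](S) ⋈[h=c] R) → 3

== RESULT ==
a | h | w | c | v
1 | 1 | p | 1 | p
6 | 9 | q | 9 | s
6 | 9 | t | 9 | q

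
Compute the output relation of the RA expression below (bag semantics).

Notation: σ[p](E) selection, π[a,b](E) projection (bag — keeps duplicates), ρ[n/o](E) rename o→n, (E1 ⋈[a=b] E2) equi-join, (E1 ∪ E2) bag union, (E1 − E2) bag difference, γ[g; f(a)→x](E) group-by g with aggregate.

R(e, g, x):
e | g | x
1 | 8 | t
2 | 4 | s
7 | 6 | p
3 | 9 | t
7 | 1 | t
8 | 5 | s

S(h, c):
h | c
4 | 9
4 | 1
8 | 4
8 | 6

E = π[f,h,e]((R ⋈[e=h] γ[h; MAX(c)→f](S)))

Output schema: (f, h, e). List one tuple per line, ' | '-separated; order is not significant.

Row counts bottom-up:
  R → 6
  S → 4
  γ[h; MAX(c)→f](S) → 2
  (R ⋈[e=h] γ[h; MAX(c)→f](S)) → 1
  π[f,h,e]((R ⋈[e=h] γ[h; MAX(c)→f](S))) → 1

== RESULT ==
f | h | e
6 | 8 | 8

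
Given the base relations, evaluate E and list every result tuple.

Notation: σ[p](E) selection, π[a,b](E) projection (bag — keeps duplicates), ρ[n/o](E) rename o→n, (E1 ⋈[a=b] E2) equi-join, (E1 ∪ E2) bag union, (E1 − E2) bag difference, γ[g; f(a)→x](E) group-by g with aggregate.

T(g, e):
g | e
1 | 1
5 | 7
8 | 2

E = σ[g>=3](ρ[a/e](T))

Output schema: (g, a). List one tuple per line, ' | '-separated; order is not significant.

Row counts bottom-up:
  T → 3
  ρ[a/e](T) → 3
  σ[g>=3](ρ[a/e](T)) → 2

== RESULT ==
g | a
5 | 7
8 | 2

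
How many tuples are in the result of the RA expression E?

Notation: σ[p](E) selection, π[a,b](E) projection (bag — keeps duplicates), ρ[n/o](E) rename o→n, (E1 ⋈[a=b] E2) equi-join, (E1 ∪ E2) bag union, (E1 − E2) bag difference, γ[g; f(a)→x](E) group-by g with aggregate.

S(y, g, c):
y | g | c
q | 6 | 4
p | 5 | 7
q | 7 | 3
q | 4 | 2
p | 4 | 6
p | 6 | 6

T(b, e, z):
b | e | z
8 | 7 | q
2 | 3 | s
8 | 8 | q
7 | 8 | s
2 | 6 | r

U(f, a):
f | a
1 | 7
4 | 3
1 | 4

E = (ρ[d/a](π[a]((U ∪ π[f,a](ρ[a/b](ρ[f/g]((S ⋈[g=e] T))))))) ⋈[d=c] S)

Per-node cardinality:
  U → 3
  S → 6
  T → 5
  (S ⋈[g=e] T) → 3
  ρ[f/g]((S ⋈[g=e] T)) → 3
  ρ[a/b](ρ[f/g]((S ⋈[g=e] T))) → 3
  π[f,a](ρ[a/b](ρ[f/g]((S ⋈[g=e] T)))) → 3
  (U ∪ π[f,a](ρ[a/b](ρ[f/g]((S ⋈[g=e] T))))) → 6
  π[a]((U ∪ π[f,a](ρ[a/b](ρ[f/g]((S ⋈[g=e] T)))))) → 6
  ρ[d/a](π[a]((U ∪ π[f,a](ρ[a/b](ρ[f/g]((S ⋈[g=e] T))))))) → 6
  S → 6
  (ρ[d/a](π[a]((U ∪ π[f,a](ρ[a/b](ρ[f/g]((S ⋈[g=e] T))))))) ⋈[d=c] S) → 5

|E| = 5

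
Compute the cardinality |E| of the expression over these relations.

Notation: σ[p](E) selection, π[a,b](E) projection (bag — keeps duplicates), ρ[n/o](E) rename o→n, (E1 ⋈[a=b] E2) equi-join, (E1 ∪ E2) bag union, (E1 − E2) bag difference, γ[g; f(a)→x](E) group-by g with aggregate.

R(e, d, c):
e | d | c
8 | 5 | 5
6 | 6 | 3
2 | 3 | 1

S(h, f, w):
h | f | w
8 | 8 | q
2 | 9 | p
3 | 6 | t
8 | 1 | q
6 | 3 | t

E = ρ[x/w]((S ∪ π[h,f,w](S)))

Subexpression sizes:
  S → 5
  S → 5
  π[h,f,w](S) → 5
  (S ∪ π[h,f,w](S)) → 10
  ρ[x/w]((S ∪ π[h,f,w](S))) → 10

|E| = 10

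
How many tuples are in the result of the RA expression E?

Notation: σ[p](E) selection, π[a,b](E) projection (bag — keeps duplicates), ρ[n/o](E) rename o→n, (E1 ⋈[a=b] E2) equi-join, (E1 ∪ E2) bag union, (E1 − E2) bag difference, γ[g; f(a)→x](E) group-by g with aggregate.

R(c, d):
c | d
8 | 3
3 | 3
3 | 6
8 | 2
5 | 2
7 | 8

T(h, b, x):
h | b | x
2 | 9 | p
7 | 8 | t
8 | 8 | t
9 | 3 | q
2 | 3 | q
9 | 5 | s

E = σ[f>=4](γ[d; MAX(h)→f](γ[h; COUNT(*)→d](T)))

Row counts bottom-up:
  T → 6
  γ[h; COUNT(*)→d](T) → 4
  γ[d; MAX(h)→f](γ[h; COUNT(*)→d](T)) → 2
  σ[f>=4](γ[d; MAX(h)→f](γ[h; COUNT(*)→d](T))) → 2

|E| = 2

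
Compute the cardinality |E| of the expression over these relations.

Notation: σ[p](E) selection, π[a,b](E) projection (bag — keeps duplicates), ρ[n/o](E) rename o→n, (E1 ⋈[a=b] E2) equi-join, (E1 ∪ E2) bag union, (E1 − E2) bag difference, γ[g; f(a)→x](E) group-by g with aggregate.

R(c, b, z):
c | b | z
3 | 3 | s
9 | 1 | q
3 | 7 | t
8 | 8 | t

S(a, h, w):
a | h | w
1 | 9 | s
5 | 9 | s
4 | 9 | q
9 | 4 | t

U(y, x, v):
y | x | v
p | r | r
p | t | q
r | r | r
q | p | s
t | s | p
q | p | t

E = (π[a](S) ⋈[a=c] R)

Row counts bottom-up:
  S → 4
  π[a](S) → 4
  R → 4
  (π[a](S) ⋈[a=c] R) → 1

|E| = 1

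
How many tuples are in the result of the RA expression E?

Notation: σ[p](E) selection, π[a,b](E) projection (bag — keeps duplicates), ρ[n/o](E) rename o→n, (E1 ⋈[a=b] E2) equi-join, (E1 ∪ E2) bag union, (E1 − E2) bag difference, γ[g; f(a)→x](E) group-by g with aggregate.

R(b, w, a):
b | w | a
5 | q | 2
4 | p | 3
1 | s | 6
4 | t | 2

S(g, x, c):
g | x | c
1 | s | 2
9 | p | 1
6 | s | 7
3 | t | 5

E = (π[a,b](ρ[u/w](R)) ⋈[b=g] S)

Row counts bottom-up:
  R → 4
  ρ[u/w](R) → 4
  π[a,b](ρ[u/w](R)) → 4
  S → 4
  (π[a,b](ρ[u/w](R)) ⋈[b=g] S) → 1

|E| = 1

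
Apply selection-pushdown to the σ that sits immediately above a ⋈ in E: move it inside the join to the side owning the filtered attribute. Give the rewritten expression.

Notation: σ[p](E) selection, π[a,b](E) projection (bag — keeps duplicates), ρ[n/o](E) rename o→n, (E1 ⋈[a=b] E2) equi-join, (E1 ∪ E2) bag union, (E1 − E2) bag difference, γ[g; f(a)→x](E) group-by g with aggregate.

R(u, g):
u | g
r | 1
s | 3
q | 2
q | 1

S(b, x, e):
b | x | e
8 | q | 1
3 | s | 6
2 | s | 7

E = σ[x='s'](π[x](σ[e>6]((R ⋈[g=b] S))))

σ filters on e, owned by the right side.
E' = σ[x='s'](π[x]((R ⋈[g=b] σ[e>6](S))))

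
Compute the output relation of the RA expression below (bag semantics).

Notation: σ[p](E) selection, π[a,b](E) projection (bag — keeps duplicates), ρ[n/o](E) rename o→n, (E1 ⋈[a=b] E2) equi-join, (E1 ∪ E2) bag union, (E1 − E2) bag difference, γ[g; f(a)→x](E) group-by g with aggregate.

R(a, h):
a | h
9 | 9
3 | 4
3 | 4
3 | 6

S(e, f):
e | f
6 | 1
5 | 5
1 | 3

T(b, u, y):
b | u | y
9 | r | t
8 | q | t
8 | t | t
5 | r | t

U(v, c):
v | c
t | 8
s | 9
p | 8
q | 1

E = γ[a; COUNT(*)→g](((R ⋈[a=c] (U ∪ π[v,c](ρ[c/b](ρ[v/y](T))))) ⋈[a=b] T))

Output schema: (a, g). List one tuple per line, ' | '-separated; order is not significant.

Per-node cardinality:
  R → 4
  U → 4
  T → 4
  ρ[v/y](T) → 4
  ρ[c/b](ρ[v/y](T)) → 4
  π[v,c](ρ[c/b](ρ[v/y](T))) → 4
  (U ∪ π[v,c](ρ[c/b](ρ[v/y](T)))) → 8
  (R ⋈[a=c] (U ∪ π[v,c](ρ[c/b](ρ[v/y](T))))) → 2
  T → 4
  ((R ⋈[a=c] (U ∪ π[v,c](ρ[c/b](ρ[v/y](T))))) ⋈[a=b] T) → 2
  γ[a; COUNT(*)→g](((R ⋈[a=c] (U ∪ π[v,c](ρ[c/b](ρ[v/y](T))))) ⋈[a=b] T)) → 1

== RESULT ==
a | g
9 | 2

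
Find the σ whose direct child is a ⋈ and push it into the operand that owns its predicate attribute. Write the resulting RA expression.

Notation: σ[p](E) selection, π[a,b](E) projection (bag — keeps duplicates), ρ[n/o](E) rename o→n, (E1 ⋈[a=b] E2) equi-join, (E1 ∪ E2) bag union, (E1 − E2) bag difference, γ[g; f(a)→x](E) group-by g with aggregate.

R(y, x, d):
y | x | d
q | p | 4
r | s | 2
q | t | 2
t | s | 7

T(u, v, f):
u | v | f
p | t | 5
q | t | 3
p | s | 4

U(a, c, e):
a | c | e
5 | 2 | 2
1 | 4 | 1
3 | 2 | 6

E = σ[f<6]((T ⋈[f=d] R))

σ filters on f, owned by the left side.
E' = (σ[f<6](T) ⋈[f=d] R)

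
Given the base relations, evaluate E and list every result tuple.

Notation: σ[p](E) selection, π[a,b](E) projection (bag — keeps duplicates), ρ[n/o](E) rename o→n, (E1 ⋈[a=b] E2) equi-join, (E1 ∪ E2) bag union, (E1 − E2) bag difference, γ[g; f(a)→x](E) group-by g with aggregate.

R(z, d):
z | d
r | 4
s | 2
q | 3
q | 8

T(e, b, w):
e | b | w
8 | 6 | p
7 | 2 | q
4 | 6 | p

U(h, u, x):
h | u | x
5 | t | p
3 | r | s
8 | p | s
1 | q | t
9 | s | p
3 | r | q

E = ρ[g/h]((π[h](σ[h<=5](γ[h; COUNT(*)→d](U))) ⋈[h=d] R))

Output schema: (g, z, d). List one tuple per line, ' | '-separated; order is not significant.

Per-node cardinality:
  U → 6
  γ[h; COUNT(*)→d](U) → 5
  σ[h<=5](γ[h; COUNT(*)→d](U)) → 3
  π[h](σ[h<=5](γ[h; COUNT(*)→d](U))) → 3
  R → 4
  (π[h](σ[h<=5](γ[h; COUNT(*)→d](U))) ⋈[h=d] R) → 1
  ρ[g/h]((π[h](σ[h<=5](γ[h; COUNT(*)→d](U))) ⋈[h=d] R)) → 1

== RESULT ==
g | z | d
3 | q | 3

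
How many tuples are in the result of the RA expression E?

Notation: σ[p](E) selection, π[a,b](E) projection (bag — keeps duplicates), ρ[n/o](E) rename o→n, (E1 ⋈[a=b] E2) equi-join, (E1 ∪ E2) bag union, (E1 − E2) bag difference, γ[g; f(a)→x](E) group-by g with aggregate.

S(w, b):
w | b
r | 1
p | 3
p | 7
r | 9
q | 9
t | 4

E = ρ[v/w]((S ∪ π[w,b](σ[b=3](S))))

Row counts bottom-up:
  S → 6
  S → 6
  σ[b=3](S) → 1
  π[w,b](σ[b=3](S)) → 1
  (S ∪ π[w,b](σ[b=3](S))) → 7
  ρ[v/w]((S ∪ π[w,b](σ[b=3](S)))) → 7

|E| = 7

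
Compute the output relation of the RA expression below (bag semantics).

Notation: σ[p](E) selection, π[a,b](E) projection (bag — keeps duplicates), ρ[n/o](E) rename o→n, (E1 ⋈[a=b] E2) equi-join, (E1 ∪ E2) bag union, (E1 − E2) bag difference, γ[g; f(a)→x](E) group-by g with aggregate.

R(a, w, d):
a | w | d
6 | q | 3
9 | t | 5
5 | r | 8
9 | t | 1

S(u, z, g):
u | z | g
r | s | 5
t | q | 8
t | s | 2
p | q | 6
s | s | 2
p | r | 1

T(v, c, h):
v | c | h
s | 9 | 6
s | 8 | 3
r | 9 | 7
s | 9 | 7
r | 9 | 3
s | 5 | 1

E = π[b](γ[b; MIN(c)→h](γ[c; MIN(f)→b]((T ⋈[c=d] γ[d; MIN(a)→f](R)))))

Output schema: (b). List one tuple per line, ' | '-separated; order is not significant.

Stepwise |·|:
  T → 6
  R → 4
  γ[d; MIN(a)→f](R) → 4
  (T ⋈[c=d] γ[d; MIN(a)→f](R)) → 2
  γ[c; MIN(f)→b]((T ⋈[c=d] γ[d; MIN(a)→f](R))) → 2
  γ[b; MIN(c)→h](γ[c; MIN(f)→b]((T ⋈[c=d] γ[d; MIN(a)→f](R)))) → 2
  π[b](γ[b; MIN(c)→h](γ[c; MIN(f)→b]((T ⋈[c=d] γ[d; MIN(a)→f](R))))) → 2

== RESULT ==
b
5
9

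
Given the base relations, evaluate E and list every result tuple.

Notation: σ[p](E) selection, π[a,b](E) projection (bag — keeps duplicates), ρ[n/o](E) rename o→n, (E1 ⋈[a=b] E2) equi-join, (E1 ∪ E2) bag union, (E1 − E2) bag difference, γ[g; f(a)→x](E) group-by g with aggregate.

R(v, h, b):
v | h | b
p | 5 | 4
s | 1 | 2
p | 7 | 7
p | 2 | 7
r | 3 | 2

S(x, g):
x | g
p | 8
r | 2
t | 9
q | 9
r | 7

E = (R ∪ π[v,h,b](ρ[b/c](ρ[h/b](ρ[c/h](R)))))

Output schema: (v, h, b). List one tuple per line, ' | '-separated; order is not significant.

Per-node cardinality:
  R → 5
  R → 5
  ρ[c/h](R) → 5
  ρ[h/b](ρ[c/h](R)) → 5
  ρ[b/c](ρ[h/b](ρ[c/h](R))) → 5
  π[v,h,b](ρ[b/c](ρ[h/b](ρ[c/h](R)))) → 5
  (R ∪ π[v,h,b](ρ[b/c](ρ[h/b](ρ[c/h](R))))) → 10

== RESULT ==
v | h | b
p | 2 | 7
p | 4 | 5
p | 5 | 4
p | 7 | 2
p | 7 | 7
p | 7 | 7
r | 2 | 3
r | 3 | 2
s | 1 | 2
s | 2 | 1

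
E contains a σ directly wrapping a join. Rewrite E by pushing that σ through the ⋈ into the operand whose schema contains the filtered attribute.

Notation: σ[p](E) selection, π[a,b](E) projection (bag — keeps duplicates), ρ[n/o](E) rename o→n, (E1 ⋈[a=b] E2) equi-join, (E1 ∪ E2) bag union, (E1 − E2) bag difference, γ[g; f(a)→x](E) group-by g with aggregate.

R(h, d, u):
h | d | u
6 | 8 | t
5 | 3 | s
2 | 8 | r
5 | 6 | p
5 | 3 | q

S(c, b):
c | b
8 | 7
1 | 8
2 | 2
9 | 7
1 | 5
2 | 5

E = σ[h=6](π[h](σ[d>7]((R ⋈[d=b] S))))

σ filters on d, owned by the left side.
E' = σ[h=6](π[h]((σ[d>7](R) ⋈[d=b] S)))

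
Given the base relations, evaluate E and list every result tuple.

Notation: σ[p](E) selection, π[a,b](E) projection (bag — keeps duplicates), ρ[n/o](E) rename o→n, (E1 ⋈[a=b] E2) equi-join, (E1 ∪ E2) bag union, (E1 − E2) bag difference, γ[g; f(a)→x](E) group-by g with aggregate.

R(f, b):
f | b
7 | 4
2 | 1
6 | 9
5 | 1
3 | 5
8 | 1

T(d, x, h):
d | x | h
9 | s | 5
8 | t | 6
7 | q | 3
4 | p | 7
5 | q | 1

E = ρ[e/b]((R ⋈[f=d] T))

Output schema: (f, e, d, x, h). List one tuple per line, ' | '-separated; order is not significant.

Stepwise |·|:
  R → 6
  T → 5
  (R ⋈[f=d] T) → 3
  ρ[e/b]((R ⋈[f=d] T)) → 3

== RESULT ==
f | e | d | x | h
5 | 1 | 5 | q | 1
7 | 4 | 7 | q | 3
8 | 1 | 8 | t | 6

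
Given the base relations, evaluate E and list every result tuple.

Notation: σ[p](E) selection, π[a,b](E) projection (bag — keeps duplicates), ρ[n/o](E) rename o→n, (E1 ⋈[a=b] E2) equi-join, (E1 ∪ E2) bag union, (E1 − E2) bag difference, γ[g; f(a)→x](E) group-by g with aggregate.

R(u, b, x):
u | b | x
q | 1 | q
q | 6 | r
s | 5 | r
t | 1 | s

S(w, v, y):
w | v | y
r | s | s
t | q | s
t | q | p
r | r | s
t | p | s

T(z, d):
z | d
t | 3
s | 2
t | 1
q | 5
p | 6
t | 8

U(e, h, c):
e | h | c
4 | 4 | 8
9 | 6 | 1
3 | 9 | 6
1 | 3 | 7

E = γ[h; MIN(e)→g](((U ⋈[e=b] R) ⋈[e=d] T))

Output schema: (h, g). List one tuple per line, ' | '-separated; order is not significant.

Stepwise |·|:
  U → 4
  R → 4
  (U ⋈[e=b] R) → 2
  T → 6
  ((U ⋈[e=b] R) ⋈[e=d] T) → 2
  γ[h; MIN(e)→g](((U ⋈[e=b] R) ⋈[e=d] T)) → 1

== RESULT ==
h | g
3 | 1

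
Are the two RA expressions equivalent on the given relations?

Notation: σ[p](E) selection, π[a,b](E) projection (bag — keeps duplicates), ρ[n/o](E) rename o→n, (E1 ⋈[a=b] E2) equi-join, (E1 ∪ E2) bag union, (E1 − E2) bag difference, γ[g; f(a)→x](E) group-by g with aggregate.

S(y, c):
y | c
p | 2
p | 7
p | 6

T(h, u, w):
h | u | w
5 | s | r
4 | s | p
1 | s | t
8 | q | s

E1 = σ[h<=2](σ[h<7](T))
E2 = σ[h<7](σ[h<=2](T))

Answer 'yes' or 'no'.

E1 subexpression sizes:
  T → 4
  σ[h<7](T) → 3
  σ[h<=2](σ[h<7](T)) → 1
E2 subexpression sizes:
  T → 4
  σ[h<=2](T) → 1
  σ[h<7](σ[h<=2](T)) → 1

E1 and E2 produce the same multiset:
h | u | w
1 | s | t

yes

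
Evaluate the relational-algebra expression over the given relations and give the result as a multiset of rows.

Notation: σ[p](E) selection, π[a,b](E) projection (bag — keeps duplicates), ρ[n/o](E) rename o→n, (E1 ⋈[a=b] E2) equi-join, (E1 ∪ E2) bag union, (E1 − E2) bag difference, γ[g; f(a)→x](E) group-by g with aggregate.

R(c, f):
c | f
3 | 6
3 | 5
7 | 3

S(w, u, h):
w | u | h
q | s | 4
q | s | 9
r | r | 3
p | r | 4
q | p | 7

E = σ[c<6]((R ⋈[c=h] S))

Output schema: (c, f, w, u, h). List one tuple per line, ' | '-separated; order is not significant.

Row counts bottom-up:
  R → 3
  S → 5
  (R ⋈[c=h] S) → 3
  σ[c<6]((R ⋈[c=h] S)) → 2

== RESULT ==
c | f | w | u | h
3 | 5 | r | r | 3
3 | 6 | r | r | 3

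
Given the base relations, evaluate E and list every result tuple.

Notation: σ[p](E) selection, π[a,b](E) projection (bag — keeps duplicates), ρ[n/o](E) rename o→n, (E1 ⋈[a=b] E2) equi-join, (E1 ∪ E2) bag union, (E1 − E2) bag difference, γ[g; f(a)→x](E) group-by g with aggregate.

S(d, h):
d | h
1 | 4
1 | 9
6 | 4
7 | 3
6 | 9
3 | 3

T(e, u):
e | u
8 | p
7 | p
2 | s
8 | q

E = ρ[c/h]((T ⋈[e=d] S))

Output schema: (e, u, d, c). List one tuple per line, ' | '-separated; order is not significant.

Stepwise |·|:
  T → 4
  S → 6
  (T ⋈[e=d] S) → 1
  ρ[c/h]((T ⋈[e=d] S)) → 1

== RESULT ==
e | u | d | c
7 | p | 7 | 3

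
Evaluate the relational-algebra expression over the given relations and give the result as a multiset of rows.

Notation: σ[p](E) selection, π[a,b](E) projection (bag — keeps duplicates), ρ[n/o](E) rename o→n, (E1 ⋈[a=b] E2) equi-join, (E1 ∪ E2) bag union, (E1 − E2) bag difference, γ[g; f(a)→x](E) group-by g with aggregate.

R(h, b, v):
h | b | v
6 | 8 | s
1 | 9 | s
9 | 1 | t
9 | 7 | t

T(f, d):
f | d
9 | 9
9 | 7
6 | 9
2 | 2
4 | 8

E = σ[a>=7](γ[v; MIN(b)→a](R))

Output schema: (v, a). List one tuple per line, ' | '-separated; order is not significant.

Row counts bottom-up:
  R → 4
  γ[v; MIN(b)→a](R) → 2
  σ[a>=7](γ[v; MIN(b)→a](R)) → 1

== RESULT ==
v | a
s | 8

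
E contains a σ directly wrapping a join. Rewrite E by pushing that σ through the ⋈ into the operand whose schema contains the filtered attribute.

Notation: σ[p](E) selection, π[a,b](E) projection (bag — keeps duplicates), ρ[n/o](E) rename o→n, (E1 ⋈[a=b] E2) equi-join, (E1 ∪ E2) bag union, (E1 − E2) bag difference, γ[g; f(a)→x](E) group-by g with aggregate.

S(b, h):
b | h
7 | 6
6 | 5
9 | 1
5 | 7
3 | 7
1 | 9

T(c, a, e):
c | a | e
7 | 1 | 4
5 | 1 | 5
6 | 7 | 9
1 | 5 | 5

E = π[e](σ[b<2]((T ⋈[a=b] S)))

σ filters on b, owned by the right side.
E' = π[e]((T ⋈[a=b] σ[b<2](S)))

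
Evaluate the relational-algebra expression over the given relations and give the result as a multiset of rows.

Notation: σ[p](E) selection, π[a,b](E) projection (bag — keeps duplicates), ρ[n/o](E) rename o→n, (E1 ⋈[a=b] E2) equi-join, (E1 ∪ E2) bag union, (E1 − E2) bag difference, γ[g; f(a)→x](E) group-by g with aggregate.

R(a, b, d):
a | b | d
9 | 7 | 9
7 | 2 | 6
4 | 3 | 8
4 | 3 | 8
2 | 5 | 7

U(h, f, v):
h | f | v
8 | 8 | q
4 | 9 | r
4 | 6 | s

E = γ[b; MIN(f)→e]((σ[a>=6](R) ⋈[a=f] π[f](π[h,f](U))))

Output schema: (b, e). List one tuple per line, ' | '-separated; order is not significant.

Stepwise |·|:
  R → 5
  σ[a>=6](R) → 2
  U → 3
  π[h,f](U) → 3
  π[f](π[h,f](U)) → 3
  (σ[a>=6](R) ⋈[a=f] π[f](π[h,f](U))) → 1
  γ[b; MIN(f)→e]((σ[a>=6](R) ⋈[a=f] π[f](π[h,f](U)))) → 1

== RESULT ==
b | e
7 | 9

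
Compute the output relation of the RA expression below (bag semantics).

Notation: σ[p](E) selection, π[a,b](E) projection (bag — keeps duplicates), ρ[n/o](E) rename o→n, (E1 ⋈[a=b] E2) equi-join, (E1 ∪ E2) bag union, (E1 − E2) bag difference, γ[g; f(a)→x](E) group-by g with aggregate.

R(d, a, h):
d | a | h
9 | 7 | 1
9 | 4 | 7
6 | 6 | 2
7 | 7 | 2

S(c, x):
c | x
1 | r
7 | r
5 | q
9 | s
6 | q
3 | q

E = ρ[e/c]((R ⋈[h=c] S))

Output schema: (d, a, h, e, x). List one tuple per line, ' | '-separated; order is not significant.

Row counts bottom-up:
  R → 4
  S → 6
  (R ⋈[h=c] S) → 2
  ρ[e/c]((R ⋈[h=c] S)) → 2

== RESULT ==
d | a | h | e | x
9 | 4 | 7 | 7 | r
9 | 7 | 1 | 1 | r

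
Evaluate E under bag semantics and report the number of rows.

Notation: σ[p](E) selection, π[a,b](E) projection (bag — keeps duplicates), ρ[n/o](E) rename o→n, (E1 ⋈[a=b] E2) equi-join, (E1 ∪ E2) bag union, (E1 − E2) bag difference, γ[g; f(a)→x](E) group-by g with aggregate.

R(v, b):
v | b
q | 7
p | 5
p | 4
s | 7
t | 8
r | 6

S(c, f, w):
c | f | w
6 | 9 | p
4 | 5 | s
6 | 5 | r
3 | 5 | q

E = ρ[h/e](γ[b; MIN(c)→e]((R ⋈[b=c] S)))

Stepwise |·|:
  R → 6
  S → 4
  (R ⋈[b=c] S) → 3
  γ[b; MIN(c)→e]((R ⋈[b=c] S)) → 2
  ρ[h/e](γ[b; MIN(c)→e]((R ⋈[b=c] S))) → 2

|E| = 2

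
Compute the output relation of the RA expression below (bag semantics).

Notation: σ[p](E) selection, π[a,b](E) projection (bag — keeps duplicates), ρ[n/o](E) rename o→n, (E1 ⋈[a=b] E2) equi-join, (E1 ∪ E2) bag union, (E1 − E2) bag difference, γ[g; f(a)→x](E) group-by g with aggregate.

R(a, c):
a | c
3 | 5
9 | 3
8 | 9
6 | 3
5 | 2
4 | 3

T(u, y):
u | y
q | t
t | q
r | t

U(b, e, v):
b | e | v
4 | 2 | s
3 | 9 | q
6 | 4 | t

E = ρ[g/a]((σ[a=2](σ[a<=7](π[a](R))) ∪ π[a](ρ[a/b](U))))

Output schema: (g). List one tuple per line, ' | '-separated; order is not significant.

Per-node cardinality:
  R → 6
  π[a](R) → 6
  σ[a<=7](π[a](R)) → 4
  σ[a=2](σ[a<=7](π[a](R))) → 0
  U → 3
  ρ[a/b](U) → 3
  π[a](ρ[a/b](U)) → 3
  (σ[a=2](σ[a<=7](π[a](R))) ∪ π[a](ρ[a/b](U))) → 3
  ρ[g/a]((σ[a=2](σ[a<=7](π[a](R))) ∪ π[a](ρ[a/b](U)))) → 3

== RESULT ==
g
3
4
6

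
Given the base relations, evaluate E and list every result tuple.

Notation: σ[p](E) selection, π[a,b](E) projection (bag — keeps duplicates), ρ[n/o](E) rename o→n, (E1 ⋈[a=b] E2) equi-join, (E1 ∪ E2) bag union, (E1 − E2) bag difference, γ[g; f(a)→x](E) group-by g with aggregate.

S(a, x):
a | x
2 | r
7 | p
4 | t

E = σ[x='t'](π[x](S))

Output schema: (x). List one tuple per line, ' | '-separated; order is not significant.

Stepwise |·|:
  S → 3
  π[x](S) → 3
  σ[x='t'](π[x](S)) → 1

== RESULT ==
x
t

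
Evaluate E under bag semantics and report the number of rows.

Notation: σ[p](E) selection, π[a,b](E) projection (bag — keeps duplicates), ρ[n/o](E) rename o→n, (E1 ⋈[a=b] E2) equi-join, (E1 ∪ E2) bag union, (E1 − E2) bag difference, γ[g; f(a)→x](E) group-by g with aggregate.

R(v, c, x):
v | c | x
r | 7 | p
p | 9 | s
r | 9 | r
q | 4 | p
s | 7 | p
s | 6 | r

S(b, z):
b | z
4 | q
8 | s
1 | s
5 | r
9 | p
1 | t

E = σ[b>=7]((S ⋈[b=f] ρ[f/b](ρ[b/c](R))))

Per-node cardinality:
  S → 6
  R → 6
  ρ[b/c](R) → 6
  ρ[f/b](ρ[b/c](R)) → 6
  (S ⋈[b=f] ρ[f/b](ρ[b/c](R))) → 3
  σ[b>=7]((S ⋈[b=f] ρ[f/b](ρ[b/c](R)))) → 2

|E| = 2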